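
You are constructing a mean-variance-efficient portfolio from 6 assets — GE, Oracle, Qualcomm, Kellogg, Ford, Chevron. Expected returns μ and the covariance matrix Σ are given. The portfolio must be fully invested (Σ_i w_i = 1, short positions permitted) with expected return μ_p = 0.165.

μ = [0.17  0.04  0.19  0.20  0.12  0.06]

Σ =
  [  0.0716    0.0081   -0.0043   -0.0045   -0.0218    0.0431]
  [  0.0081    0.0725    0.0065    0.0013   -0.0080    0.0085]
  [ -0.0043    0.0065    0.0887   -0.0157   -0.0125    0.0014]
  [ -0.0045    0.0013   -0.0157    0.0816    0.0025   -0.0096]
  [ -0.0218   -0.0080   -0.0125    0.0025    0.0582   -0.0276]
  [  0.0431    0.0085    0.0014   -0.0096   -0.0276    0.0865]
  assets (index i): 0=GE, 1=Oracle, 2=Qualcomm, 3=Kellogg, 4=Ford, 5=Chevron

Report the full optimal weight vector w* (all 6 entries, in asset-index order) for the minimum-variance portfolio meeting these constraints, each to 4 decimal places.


0.2561  0.0013  0.2313  0.2157  0.2764  0.0192

u=Σ⁻¹μ = [3.8092  0.1791  3.4944  3.2526  4.3467  0.4694]
v=Σ⁻¹𝟙 = [16.5843  12.0791  19.0297  17.3219  35.5419  15.0653]
a=μᵀu=2.518959  b=𝟙ᵀu=15.551456  c=𝟙ᵀv=115.622197  D=ac−b²=49.399810
λ₁=(c·0.165−b)/D = (115.622197·0.165−15.551456)/49.399810 = 0.071381
λ₂=(a−b·0.165)/D = (2.518959−15.551456·0.165)/49.399810 = -0.000952
w* = 0.071381·u + -0.000952·v:
  w_0 = 0.071381·3.8092 + -0.000952·16.5843 = 0.2561  (GE)
  w_1 = 0.071381·0.1791 + -0.000952·12.0791 = 0.0013  (Oracle)
  w_2 = 0.071381·3.4944 + -0.000952·19.0297 = 0.2313  (Qualcomm)
  w_3 = 0.071381·3.2526 + -0.000952·17.3219 = 0.2157  (Kellogg)
  w_4 = 0.071381·4.3467 + -0.000952·35.5419 = 0.2764  (Ford)
  w_5 = 0.071381·0.4694 + -0.000952·15.0653 = 0.0192  (Chevron)
Σw_i=1.0000  μᵀw=0.1650
σ²=wᵀΣw=λ₁·μ_p+λ₂ = 0.071381·0.165 + -0.000952 = 0.010826 ≈ 0.0108


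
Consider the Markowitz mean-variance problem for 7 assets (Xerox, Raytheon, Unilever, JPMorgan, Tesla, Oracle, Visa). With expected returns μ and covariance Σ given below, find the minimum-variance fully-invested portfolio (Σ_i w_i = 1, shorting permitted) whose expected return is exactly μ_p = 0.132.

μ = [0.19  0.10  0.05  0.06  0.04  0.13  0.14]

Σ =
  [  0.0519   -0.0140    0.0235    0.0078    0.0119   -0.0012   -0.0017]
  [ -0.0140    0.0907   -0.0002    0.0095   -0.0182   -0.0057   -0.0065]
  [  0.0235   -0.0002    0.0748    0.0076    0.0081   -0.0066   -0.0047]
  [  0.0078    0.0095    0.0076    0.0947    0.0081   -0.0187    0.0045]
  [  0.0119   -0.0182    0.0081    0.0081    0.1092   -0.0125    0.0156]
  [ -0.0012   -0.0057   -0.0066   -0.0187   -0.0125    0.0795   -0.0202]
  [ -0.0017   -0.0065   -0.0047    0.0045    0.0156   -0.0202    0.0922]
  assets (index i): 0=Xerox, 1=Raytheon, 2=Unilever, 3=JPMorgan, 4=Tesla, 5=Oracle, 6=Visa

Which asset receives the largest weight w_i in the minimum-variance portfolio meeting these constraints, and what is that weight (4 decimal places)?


Xerox (0.2822)

g=Σ⁻¹μ = [4.4337  2.0950  -0.4259  0.4679  0.2006  2.5232  2.2222]
h=Σ⁻¹𝟙 = [17.3147  17.0715  8.9916  9.6189  9.0604  22.5006  15.7543]
a=μᵀg=1.705833  b=𝟙ᵀg=11.516742  c=𝟙ᵀh=100.311940  D=ac−b²=38.480069
λ₁=(c·0.132−b)/D = (100.311940·0.132−11.516742)/38.480069 = 0.044814
λ₂=(a−b·0.132)/D = (1.705833−11.516742·0.132)/38.480069 = 0.004824
w* = 0.044814·g + 0.004824·h:
  w_0 = 0.044814·4.4337 + 0.004824·17.3147 = 0.2822  (Xerox)
  w_1 = 0.044814·2.0950 + 0.004824·17.0715 = 0.1762  (Raytheon)
  w_2 = 0.044814·-0.4259 + 0.004824·8.9916 = 0.0243  (Unilever)
  w_3 = 0.044814·0.4679 + 0.004824·9.6189 = 0.0674  (JPMorgan)
  w_4 = 0.044814·0.2006 + 0.004824·9.0604 = 0.0527  (Tesla)
  w_5 = 0.044814·2.5232 + 0.004824·22.5006 = 0.2216  (Oracle)
  w_6 = 0.044814·2.2222 + 0.004824·15.7543 = 0.1756  (Visa)
Σw_i=1.0000  μᵀw=0.1320
σ²=wᵀΣw=λ₁·μ_p+λ₂ = 0.044814·0.132 + 0.004824 = 0.010739 ≈ 0.0107


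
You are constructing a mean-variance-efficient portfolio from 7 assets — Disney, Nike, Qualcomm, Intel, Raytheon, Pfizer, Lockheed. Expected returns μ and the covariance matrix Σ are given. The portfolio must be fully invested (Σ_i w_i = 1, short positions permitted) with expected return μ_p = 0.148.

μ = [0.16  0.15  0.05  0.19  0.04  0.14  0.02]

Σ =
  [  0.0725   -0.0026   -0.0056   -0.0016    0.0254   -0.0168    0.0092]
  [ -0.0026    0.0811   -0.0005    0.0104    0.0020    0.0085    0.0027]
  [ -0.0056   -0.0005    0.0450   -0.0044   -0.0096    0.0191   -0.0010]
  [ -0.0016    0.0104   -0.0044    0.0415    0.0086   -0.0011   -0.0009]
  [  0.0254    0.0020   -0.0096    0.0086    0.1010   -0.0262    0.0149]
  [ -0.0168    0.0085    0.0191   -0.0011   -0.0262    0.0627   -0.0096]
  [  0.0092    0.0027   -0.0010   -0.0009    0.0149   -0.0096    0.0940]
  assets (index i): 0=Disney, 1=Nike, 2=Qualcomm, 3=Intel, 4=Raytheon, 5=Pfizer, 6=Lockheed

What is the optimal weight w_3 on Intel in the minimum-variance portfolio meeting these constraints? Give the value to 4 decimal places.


0.3378

u=Σ⁻¹μ = [3.0261  1.0650  0.7735  4.5921  -0.0178  2.7711  0.2240]
v=Σ⁻¹𝟙 = [16.1021  7.4144  20.9042  23.9074  9.0351  18.5805  9.7661]
a=μᵀu=1.946828  b=𝟙ᵀu=12.434115  c=𝟙ᵀv=105.709818  D=ac−b²=51.191652
λ₁=(c·0.148−b)/D = (105.709818·0.148−12.434115)/51.191652 = 0.062724
λ₂=(a−b·0.148)/D = (1.946828−12.434115·0.148)/51.191652 = 0.002082
w* = 0.062724·u + 0.002082·v:
  w_0 = 0.062724·3.0261 + 0.002082·16.1021 = 0.2233  (Disney)
  w_1 = 0.062724·1.0650 + 0.002082·7.4144 = 0.0822  (Nike)
  w_2 = 0.062724·0.7735 + 0.002082·20.9042 = 0.0920  (Qualcomm)
  w_3 = 0.062724·4.5921 + 0.002082·23.9074 = 0.3378  (Intel)
  w_4 = 0.062724·-0.0178 + 0.002082·9.0351 = 0.0177  (Raytheon)
  w_5 = 0.062724·2.7711 + 0.002082·18.5805 = 0.2125  (Pfizer)
  w_6 = 0.062724·0.2240 + 0.002082·9.7661 = 0.0344  (Lockheed)
Σw_i=1.0000  μᵀw=0.1480
σ²=wᵀΣw=λ₁·μ_p+λ₂ = 0.062724·0.148 + 0.002082 = 0.011365 ≈ 0.0114


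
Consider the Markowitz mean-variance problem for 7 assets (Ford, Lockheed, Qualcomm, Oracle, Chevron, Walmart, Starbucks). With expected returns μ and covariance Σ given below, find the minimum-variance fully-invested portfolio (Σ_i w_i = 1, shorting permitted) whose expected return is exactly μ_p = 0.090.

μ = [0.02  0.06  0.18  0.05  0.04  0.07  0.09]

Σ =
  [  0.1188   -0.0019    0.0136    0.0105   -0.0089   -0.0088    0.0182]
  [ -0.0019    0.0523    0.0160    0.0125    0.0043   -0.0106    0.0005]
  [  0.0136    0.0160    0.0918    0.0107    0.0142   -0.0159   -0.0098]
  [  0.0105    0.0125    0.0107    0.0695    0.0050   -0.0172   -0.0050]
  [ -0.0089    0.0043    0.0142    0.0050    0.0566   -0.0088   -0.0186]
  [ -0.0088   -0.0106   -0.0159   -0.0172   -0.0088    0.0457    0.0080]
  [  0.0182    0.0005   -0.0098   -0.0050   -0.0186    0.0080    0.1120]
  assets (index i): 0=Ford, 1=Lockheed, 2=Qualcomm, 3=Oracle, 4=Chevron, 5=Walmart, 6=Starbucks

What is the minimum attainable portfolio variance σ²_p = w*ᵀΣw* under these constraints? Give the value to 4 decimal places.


0.0102

p=Σ⁻¹μ = [-0.0402  0.7394  2.1961  0.9619  0.7617  2.7987  0.9685]
q=Σ⁻¹𝟙 = [9.4556  18.8629  8.5949  17.2496  23.5580  40.3709  9.8586]
a=μᵀp=0.800488  b=𝟙ᵀp=8.386013  c=𝟙ᵀq=127.950597  D=ac−b²=32.097751
λ₁=(c·0.090−b)/D = (127.950597·0.090−8.386013)/32.097751 = 0.097500
λ₂=(a−b·0.090)/D = (0.800488−8.386013·0.090)/32.097751 = 0.001425
w* = 0.097500·p + 0.001425·q:
  w_0 = 0.097500·-0.0402 + 0.001425·9.4556 = 0.0096  (Ford)
  w_1 = 0.097500·0.7394 + 0.001425·18.8629 = 0.0990  (Lockheed)
  w_2 = 0.097500·2.1961 + 0.001425·8.5949 = 0.2264  (Qualcomm)
  w_3 = 0.097500·0.9619 + 0.001425·17.2496 = 0.1184  (Oracle)
  w_4 = 0.097500·0.7617 + 0.001425·23.5580 = 0.1078  (Chevron)
  w_5 = 0.097500·2.7987 + 0.001425·40.3709 = 0.3304  (Walmart)
  w_6 = 0.097500·0.9685 + 0.001425·9.8586 = 0.1085  (Starbucks)
Σw_i=1.0000  μᵀw=0.0900
σ²=wᵀΣw=λ₁·μ_p+λ₂ = 0.097500·0.090 + 0.001425 = 0.010200 ≈ 0.0102


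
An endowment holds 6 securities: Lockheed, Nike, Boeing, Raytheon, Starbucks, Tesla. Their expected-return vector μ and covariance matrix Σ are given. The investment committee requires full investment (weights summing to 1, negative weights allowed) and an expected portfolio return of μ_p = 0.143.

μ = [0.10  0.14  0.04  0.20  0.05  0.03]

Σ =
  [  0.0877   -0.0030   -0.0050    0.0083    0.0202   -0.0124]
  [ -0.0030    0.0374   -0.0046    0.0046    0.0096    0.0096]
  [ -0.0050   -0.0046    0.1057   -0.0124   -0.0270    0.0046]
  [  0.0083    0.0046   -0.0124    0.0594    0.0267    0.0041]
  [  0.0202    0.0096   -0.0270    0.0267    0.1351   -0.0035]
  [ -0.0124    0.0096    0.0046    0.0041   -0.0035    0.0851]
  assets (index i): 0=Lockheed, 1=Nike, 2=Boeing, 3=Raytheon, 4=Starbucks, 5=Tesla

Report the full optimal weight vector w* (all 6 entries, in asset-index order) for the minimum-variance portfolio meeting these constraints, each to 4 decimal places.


0.1398  0.4079  0.1220  0.3399  -0.0331  0.0234

g=Σ⁻¹μ = [1.1062  3.7004  0.8500  3.3627  -0.5564  -0.1346]
h=Σ⁻¹𝟙 = [12.1164  24.1664  13.3054  13.5414  4.1043  9.5874]
a=μᵀg=1.303354  b=𝟙ᵀg=8.328272  c=𝟙ᵀh=76.821290  D=ac−b²=30.765257
λ₁=(c·0.143−b)/D = (76.821290·0.143−8.328272)/30.765257 = 0.086369
λ₂=(a−b·0.143)/D = (1.303354−8.328272·0.143)/30.765257 = 0.003654
w* = 0.086369·g + 0.003654·h:
  w_0 = 0.086369·1.1062 + 0.003654·12.1164 = 0.1398  (Lockheed)
  w_1 = 0.086369·3.7004 + 0.003654·24.1664 = 0.4079  (Nike)
  w_2 = 0.086369·0.8500 + 0.003654·13.3054 = 0.1220  (Boeing)
  w_3 = 0.086369·3.3627 + 0.003654·13.5414 = 0.3399  (Raytheon)
  w_4 = 0.086369·-0.5564 + 0.003654·4.1043 = -0.0331  (Starbucks)
  w_5 = 0.086369·-0.1346 + 0.003654·9.5874 = 0.0234  (Tesla)
Σw_i=1.0000  μᵀw=0.1430
σ²=wᵀΣw=λ₁·μ_p+λ₂ = 0.086369·0.143 + 0.003654 = 0.016005 ≈ 0.0160


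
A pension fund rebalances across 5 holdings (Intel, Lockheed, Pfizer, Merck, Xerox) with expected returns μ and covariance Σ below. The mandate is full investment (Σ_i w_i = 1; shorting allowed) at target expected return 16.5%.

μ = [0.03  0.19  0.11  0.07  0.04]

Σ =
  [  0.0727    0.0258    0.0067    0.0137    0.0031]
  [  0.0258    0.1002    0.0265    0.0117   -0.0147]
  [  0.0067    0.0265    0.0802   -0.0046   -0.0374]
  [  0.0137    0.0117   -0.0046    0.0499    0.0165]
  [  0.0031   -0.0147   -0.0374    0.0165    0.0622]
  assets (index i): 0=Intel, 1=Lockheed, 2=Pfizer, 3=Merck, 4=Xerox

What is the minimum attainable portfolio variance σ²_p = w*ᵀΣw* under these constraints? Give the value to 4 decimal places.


0.0499

x=Σ⁻¹μ = [-0.5974  1.7920  1.8032  0.6487  2.0085]
y=Σ⁻¹𝟙 = [6.6953  4.9338  24.3476  9.7090  28.9739]
a=μᵀx=0.646671  b=𝟙ᵀx=5.655111  c=𝟙ᵀy=74.659591  D=ac−b²=16.299926
λ₁=(c·0.165−b)/D = (74.659591·0.165−5.655111)/16.299926 = 0.408819
λ₂=(a−b·0.165)/D = (0.646671−5.655111·0.165)/16.299926 = -0.017572
w* = 0.408819·x + -0.017572·y:
  w_0 = 0.408819·-0.5974 + -0.017572·6.6953 = -0.3619  (Intel)
  w_1 = 0.408819·1.7920 + -0.017572·4.9338 = 0.6459  (Lockheed)
  w_2 = 0.408819·1.8032 + -0.017572·24.3476 = 0.3093  (Pfizer)
  w_3 = 0.408819·0.6487 + -0.017572·9.7090 = 0.0946  (Merck)
  w_4 = 0.408819·2.0085 + -0.017572·28.9739 = 0.3120  (Xerox)
Σw_i=1.0000  μᵀw=0.1650
σ²=wᵀΣw=λ₁·μ_p+λ₂ = 0.408819·0.165 + -0.017572 = 0.049883 ≈ 0.0499


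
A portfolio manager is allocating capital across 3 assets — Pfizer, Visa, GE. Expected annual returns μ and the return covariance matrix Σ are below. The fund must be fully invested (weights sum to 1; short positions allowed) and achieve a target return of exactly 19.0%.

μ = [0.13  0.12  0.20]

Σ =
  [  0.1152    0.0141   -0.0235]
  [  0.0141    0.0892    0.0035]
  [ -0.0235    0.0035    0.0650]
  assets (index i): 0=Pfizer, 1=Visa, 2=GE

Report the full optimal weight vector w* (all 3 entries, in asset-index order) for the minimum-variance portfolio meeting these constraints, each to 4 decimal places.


0.2307  -0.0768  0.8462

g=Σ⁻¹μ = [1.7631  0.9228  3.6647]
h=Σ⁻¹𝟙 = [11.5156  8.6417  19.0826]
a=μᵀg=1.072870  b=𝟙ᵀg=6.350552  c=𝟙ᵀh=39.239897  D=ac−b²=1.769788
λ₁=(c·0.190−b)/D = (39.239897·0.190−6.350552)/1.769788 = 0.624384
λ₂=(a−b·0.190)/D = (1.072870−6.350552·0.190)/1.769788 = -0.075566
w* = 0.624384·g + -0.075566·h:
  w_0 = 0.624384·1.7631 + -0.075566·11.5156 = 0.2307  (Pfizer)
  w_1 = 0.624384·0.9228 + -0.075566·8.6417 = -0.0768  (Visa)
  w_2 = 0.624384·3.6647 + -0.075566·19.0826 = 0.8462  (GE)
Σw_i=1.0000  μᵀw=0.1900
σ²=wᵀΣw=λ₁·μ_p+λ₂ = 0.624384·0.190 + -0.075566 = 0.043067 ≈ 0.0431


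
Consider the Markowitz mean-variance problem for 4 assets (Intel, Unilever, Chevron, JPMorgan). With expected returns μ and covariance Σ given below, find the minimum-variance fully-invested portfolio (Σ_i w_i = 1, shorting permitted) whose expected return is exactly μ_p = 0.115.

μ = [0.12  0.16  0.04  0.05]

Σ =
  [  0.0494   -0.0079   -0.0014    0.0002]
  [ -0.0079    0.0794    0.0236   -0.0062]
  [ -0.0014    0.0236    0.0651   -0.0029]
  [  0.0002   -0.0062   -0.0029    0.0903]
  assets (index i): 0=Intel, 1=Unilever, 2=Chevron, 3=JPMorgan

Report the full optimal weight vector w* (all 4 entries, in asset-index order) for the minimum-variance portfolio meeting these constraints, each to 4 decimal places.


u=Σ⁻¹μ = [2.8051  2.3979  -0.1630  0.7069]
v=Σ⁻¹𝟙 = [22.4888  12.2351  11.9548  12.2484]
a=μᵀu=0.749099  b=𝟙ᵀu=5.746880  c=𝟙ᵀv=58.927028  D=ac−b²=11.115531
λ₁=(c·0.115−b)/D = (58.927028·0.115−5.746880)/11.115531 = 0.092639
λ₂=(a−b·0.115)/D = (0.749099−5.746880·0.115)/11.115531 = 0.007936
w* = 0.092639·u + 0.007936·v:
  w_0 = 0.092639·2.8051 + 0.007936·22.4888 = 0.4383  (Intel)
  w_1 = 0.092639·2.3979 + 0.007936·12.2351 = 0.3192  (Unilever)
  w_2 = 0.092639·-0.1630 + 0.007936·11.9548 = 0.0798  (Chevron)
  w_3 = 0.092639·0.7069 + 0.007936·12.2484 = 0.1627  (JPMorgan)
Σw_i=1.0000  μᵀw=0.1150
σ²=wᵀΣw=λ₁·μ_p+λ₂ = 0.092639·0.115 + 0.007936 = 0.018589 ≈ 0.0186

0.4383  0.3192  0.0798  0.1627


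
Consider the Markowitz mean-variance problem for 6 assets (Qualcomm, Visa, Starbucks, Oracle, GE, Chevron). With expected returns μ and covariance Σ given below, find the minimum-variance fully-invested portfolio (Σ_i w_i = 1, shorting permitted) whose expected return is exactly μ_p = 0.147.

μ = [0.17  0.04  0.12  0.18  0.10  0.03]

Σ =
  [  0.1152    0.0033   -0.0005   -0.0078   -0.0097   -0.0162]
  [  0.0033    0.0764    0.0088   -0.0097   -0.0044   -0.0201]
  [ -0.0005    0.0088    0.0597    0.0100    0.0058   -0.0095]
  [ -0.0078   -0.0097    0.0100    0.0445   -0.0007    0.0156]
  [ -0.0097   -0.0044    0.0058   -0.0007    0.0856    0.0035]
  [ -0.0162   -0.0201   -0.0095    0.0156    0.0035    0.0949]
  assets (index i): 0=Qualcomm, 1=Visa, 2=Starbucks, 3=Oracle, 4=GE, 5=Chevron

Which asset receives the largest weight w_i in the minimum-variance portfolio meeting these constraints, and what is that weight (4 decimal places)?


u=Σ⁻¹μ = [1.8880  0.9995  1.0527  4.3105  1.3895  0.1957]
v=Σ⁻¹𝟙 = [12.6766  18.2990  11.4889  21.4946  12.8957  13.7183]
a=μᵀu=1.407959  b=𝟙ᵀu=9.835797  c=𝟙ᵀv=90.573067  D=ac−b²=30.780291
λ₁=(c·0.147−b)/D = (90.573067·0.147−9.835797)/30.780291 = 0.113009
λ₂=(a−b·0.147)/D = (1.407959−9.835797·0.147)/30.780291 = -0.001231
w* = 0.113009·u + -0.001231·v:
  w_0 = 0.113009·1.8880 + -0.001231·12.6766 = 0.1978  (Qualcomm)
  w_1 = 0.113009·0.9995 + -0.001231·18.2990 = 0.0904  (Visa)
  w_2 = 0.113009·1.0527 + -0.001231·11.4889 = 0.1048  (Starbucks)
  w_3 = 0.113009·4.3105 + -0.001231·21.4946 = 0.4607  (Oracle)
  w_4 = 0.113009·1.3895 + -0.001231·12.8957 = 0.1411  (GE)
  w_5 = 0.113009·0.1957 + -0.001231·13.7183 = 0.0052  (Chevron)
Σw_i=1.0000  μᵀw=0.1470
σ²=wᵀΣw=λ₁·μ_p+λ₂ = 0.113009·0.147 + -0.001231 = 0.015381 ≈ 0.0154

Oracle (0.4607)


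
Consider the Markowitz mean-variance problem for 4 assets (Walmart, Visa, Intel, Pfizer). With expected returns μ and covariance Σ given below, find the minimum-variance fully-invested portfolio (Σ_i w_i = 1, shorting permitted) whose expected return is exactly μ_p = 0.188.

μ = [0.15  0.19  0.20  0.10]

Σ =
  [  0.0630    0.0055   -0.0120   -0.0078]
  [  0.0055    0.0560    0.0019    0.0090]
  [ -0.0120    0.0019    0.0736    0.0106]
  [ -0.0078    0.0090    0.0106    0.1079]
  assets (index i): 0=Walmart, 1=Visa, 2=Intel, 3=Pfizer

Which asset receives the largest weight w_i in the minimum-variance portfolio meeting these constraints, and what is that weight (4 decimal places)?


Intel (0.3973)

p=Σ⁻¹μ = [2.7716  2.9241  3.0092  0.5876]
q=Σ⁻¹𝟙 = [18.4850  14.2548  15.0904  7.9326]
a=μᵀp=1.631916  b=𝟙ᵀp=9.292498  c=𝟙ᵀq=55.762814  D=ac−b²=4.649727
λ₁=(c·0.188−b)/D = (55.762814·0.188−9.292498)/4.649727 = 0.256125
λ₂=(a−b·0.188)/D = (1.631916−9.292498·0.188)/4.649727 = -0.024748
w* = 0.256125·p + -0.024748·q:
  w_0 = 0.256125·2.7716 + -0.024748·18.4850 = 0.2524  (Walmart)
  w_1 = 0.256125·2.9241 + -0.024748·14.2548 = 0.3962  (Visa)
  w_2 = 0.256125·3.0092 + -0.024748·15.0904 = 0.3973  (Intel)
  w_3 = 0.256125·0.5876 + -0.024748·7.9326 = -0.0458  (Pfizer)
Σw_i=1.0000  μᵀw=0.1880
σ²=wᵀΣw=λ₁·μ_p+λ₂ = 0.256125·0.188 + -0.024748 = 0.023403 ≈ 0.0234


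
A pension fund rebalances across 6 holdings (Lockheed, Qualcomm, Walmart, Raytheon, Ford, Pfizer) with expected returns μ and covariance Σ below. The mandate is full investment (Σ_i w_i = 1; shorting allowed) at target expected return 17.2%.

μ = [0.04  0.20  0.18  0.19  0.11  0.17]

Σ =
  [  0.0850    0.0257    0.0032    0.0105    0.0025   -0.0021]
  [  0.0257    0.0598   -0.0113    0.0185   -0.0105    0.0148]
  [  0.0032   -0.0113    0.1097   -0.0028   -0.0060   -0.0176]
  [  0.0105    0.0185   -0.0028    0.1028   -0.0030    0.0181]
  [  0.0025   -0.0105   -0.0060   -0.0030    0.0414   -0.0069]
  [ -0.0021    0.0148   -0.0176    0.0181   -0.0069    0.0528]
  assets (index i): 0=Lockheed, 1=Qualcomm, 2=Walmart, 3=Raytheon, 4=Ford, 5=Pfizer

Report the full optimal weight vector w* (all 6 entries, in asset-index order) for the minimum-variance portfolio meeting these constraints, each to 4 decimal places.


x=Σ⁻¹μ = [-1.0412  4.0963  2.9127  0.8493  4.7986  3.3369]
y=Σ⁻¹𝟙 = [5.1737  16.8388  16.4057  3.5404  34.6143  23.2036]
a=μᵀx=2.558381  b=𝟙ᵀx=14.952594  c=𝟙ᵀy=99.776476  D=ac−b²=31.686187
λ₁=(c·0.172−b)/D = (99.776476·0.172−14.952594)/31.686187 = 0.069714
λ₂=(a−b·0.172)/D = (2.558381−14.952594·0.172)/31.686187 = -0.000425
w* = 0.069714·x + -0.000425·y:
  w_0 = 0.069714·-1.0412 + -0.000425·5.1737 = -0.0748  (Lockheed)
  w_1 = 0.069714·4.0963 + -0.000425·16.8388 = 0.2784  (Qualcomm)
  w_2 = 0.069714·2.9127 + -0.000425·16.4057 = 0.1961  (Walmart)
  w_3 = 0.069714·0.8493 + -0.000425·3.5404 = 0.0577  (Raytheon)
  w_4 = 0.069714·4.7986 + -0.000425·34.6143 = 0.3198  (Ford)
  w_5 = 0.069714·3.3369 + -0.000425·23.2036 = 0.2228  (Pfizer)
Σw_i=1.0000  μᵀw=0.1720
σ²=wᵀΣw=λ₁·μ_p+λ₂ = 0.069714·0.172 + -0.000425 = 0.011566 ≈ 0.0116

-0.0748  0.2784  0.1961  0.0577  0.3198  0.2228


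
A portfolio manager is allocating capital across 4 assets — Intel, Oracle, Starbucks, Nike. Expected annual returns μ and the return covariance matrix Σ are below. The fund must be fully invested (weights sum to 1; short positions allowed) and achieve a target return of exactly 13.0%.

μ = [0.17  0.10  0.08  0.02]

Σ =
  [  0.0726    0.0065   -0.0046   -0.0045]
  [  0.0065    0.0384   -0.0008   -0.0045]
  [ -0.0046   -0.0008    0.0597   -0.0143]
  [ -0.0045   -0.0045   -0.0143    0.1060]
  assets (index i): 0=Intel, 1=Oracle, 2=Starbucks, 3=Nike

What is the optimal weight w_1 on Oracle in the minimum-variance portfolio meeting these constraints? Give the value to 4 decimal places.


0.3290

p=Σ⁻¹μ = [2.2787  2.3255  1.6935  0.6126]
q=Σ⁻¹𝟙 = [13.6943  25.8138  21.5080  14.0127]
a=μᵀp=0.767658  b=𝟙ᵀp=6.910303  c=𝟙ᵀq=75.028831  D=ac−b²=9.844209
λ₁=(c·0.130−b)/D = (75.028831·0.130−6.910303)/9.844209 = 0.288844
λ₂=(a−b·0.130)/D = (0.767658−6.910303·0.130)/9.844209 = -0.013275
w* = 0.288844·p + -0.013275·q:
  w_0 = 0.288844·2.2787 + -0.013275·13.6943 = 0.4764  (Intel)
  w_1 = 0.288844·2.3255 + -0.013275·25.8138 = 0.3290  (Oracle)
  w_2 = 0.288844·1.6935 + -0.013275·21.5080 = 0.2036  (Starbucks)
  w_3 = 0.288844·0.6126 + -0.013275·14.0127 = -0.0091  (Nike)
Σw_i=1.0000  μᵀw=0.1300
σ²=wᵀΣw=λ₁·μ_p+λ₂ = 0.288844·0.130 + -0.013275 = 0.024275 ≈ 0.0243


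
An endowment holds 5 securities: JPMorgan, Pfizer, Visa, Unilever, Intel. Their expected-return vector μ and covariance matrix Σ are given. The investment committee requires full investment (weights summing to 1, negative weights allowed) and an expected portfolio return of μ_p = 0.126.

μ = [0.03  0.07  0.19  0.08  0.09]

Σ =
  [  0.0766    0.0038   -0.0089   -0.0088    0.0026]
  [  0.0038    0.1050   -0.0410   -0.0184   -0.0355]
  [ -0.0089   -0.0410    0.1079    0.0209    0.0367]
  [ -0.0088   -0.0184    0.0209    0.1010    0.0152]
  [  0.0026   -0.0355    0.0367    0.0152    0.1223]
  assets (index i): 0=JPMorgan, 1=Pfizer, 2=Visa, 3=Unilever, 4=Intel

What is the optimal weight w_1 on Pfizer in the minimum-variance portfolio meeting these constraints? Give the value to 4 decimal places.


p=Σ⁻¹μ = [0.6147  1.7834  2.1942  0.6409  0.5024]
q=Σ⁻¹𝟙 = [14.5623  18.5736  12.6914  10.7053  8.1194]
a=μᵀp=0.656665  b=𝟙ᵀp=5.735551  c=𝟙ᵀq=64.651961  D=ac−b²=9.558130
λ₁=(c·0.126−b)/D = (64.651961·0.126−5.735551)/9.558130 = 0.252204
λ₂=(a−b·0.126)/D = (0.656665−5.735551·0.126)/9.558130 = -0.006907
w* = 0.252204·p + -0.006907·q:
  w_0 = 0.252204·0.6147 + -0.006907·14.5623 = 0.0545  (JPMorgan)
  w_1 = 0.252204·1.7834 + -0.006907·18.5736 = 0.3215  (Pfizer)
  w_2 = 0.252204·2.1942 + -0.006907·12.6914 = 0.4657  (Visa)
  w_3 = 0.252204·0.6409 + -0.006907·10.7053 = 0.0877  (Unilever)
  w_4 = 0.252204·0.5024 + -0.006907·8.1194 = 0.0706  (Intel)
Σw_i=1.0000  μᵀw=0.1260
σ²=wᵀΣw=λ₁·μ_p+λ₂ = 0.252204·0.126 + -0.006907 = 0.024871 ≈ 0.0249

0.3215


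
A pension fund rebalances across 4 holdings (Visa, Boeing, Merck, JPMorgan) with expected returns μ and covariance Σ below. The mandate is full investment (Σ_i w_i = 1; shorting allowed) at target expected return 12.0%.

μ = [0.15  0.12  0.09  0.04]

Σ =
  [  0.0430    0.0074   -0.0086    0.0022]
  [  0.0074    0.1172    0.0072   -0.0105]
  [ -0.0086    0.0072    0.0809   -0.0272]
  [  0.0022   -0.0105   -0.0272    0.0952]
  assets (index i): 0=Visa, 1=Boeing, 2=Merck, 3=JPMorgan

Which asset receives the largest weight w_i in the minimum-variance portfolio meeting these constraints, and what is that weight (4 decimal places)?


x=Σ⁻¹μ = [3.6575  0.7682  1.7416  0.9180]
y=Σ⁻¹𝟙 = [25.1614  7.1902  19.9113  16.4047]
a=μᵀx=0.834271  b=𝟙ᵀx=7.085243  c=𝟙ᵀy=68.667672  D=ac−b²=7.086766
λ₁=(c·0.120−b)/D = (68.667672·0.120−7.085243)/7.086766 = 0.162963
λ₂=(a−b·0.120)/D = (0.834271−7.085243·0.120)/7.086766 = -0.002252
w* = 0.162963·x + -0.002252·y:
  w_0 = 0.162963·3.6575 + -0.002252·25.1614 = 0.5394  (Visa)
  w_1 = 0.162963·0.7682 + -0.002252·7.1902 = 0.1090  (Boeing)
  w_2 = 0.162963·1.7416 + -0.002252·19.9113 = 0.2390  (Merck)
  w_3 = 0.162963·0.9180 + -0.002252·16.4047 = 0.1127  (JPMorgan)
Σw_i=1.0000  μᵀw=0.1200
σ²=wᵀΣw=λ₁·μ_p+λ₂ = 0.162963·0.120 + -0.002252 = 0.017304 ≈ 0.0173

Visa (0.5394)


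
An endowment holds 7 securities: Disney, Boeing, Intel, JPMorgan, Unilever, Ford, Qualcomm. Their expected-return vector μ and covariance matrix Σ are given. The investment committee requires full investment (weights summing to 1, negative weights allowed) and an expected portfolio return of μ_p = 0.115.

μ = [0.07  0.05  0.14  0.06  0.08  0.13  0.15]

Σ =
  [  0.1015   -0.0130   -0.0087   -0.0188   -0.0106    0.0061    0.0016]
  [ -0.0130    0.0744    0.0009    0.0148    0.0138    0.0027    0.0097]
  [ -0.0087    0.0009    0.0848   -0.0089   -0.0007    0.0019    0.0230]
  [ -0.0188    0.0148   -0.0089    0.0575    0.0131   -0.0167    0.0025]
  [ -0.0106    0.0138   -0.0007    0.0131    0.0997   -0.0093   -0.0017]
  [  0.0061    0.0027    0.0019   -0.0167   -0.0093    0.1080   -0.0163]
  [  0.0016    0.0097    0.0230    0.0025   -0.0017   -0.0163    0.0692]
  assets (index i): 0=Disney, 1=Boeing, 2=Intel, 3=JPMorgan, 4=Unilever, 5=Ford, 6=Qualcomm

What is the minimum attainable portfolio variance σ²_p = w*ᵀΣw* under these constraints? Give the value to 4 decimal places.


u=Σ⁻¹μ = [1.0987  -0.0200  1.3636  1.8465  0.8915  1.7928  2.0693]
v=Σ⁻¹𝟙 = [16.3140  7.6017  12.5621  24.2560  9.1350  14.2038  11.5267]
a=μᵀu=0.992377  b=𝟙ᵀu=9.042395  c=𝟙ᵀv=95.599088  D=ac−b²=13.105471
λ₁=(c·0.115−b)/D = (95.599088·0.115−9.042395)/13.105471 = 0.148907
λ₂=(a−b·0.115)/D = (0.992377−9.042395·0.115)/13.105471 = -0.003624
w* = 0.148907·u + -0.003624·v:
  w_0 = 0.148907·1.0987 + -0.003624·16.3140 = 0.1045  (Disney)
  w_1 = 0.148907·-0.0200 + -0.003624·7.6017 = -0.0305  (Boeing)
  w_2 = 0.148907·1.3636 + -0.003624·12.5621 = 0.1575  (Intel)
  w_3 = 0.148907·1.8465 + -0.003624·24.2560 = 0.1871  (JPMorgan)
  w_4 = 0.148907·0.8915 + -0.003624·9.1350 = 0.0996  (Unilever)
  w_5 = 0.148907·1.7928 + -0.003624·14.2038 = 0.2155  (Ford)
  w_6 = 0.148907·2.0693 + -0.003624·11.5267 = 0.2664  (Qualcomm)
Σw_i=1.0000  μᵀw=0.1150
σ²=wᵀΣw=λ₁·μ_p+λ₂ = 0.148907·0.115 + -0.003624 = 0.013500 ≈ 0.0135

0.0135


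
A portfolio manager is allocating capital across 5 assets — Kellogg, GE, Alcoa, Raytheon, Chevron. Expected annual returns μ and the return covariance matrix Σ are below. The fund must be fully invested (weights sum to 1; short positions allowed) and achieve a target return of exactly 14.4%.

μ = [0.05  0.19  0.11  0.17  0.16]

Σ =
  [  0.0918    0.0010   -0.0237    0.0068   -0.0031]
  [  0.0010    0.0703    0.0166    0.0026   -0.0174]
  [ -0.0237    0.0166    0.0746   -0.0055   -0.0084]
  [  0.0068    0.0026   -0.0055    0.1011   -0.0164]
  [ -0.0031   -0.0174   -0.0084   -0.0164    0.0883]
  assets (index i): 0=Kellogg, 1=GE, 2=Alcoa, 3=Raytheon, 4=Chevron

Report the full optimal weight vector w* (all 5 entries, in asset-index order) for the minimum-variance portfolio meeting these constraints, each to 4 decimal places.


0.1378  0.2301  0.1910  0.1806  0.2604

u=Σ⁻¹μ = [0.8631  2.9752  1.5772  2.1147  2.9714]
v=Σ⁻¹𝟙 = [15.1285  13.8758  18.1464  12.5283  18.6436]
a=μᵀu=1.616875  b=𝟙ᵀu=10.501707  c=𝟙ᵀv=78.322529  D=ac−b²=16.351859
λ₁=(c·0.144−b)/D = (78.322529·0.144−10.501707)/16.351859 = 0.047501
λ₂=(a−b·0.144)/D = (1.616875−10.501707·0.144)/16.351859 = 0.006399
w* = 0.047501·u + 0.006399·v:
  w_0 = 0.047501·0.8631 + 0.006399·15.1285 = 0.1378  (Kellogg)
  w_1 = 0.047501·2.9752 + 0.006399·13.8758 = 0.2301  (GE)
  w_2 = 0.047501·1.5772 + 0.006399·18.1464 = 0.1910  (Alcoa)
  w_3 = 0.047501·2.1147 + 0.006399·12.5283 = 0.1806  (Raytheon)
  w_4 = 0.047501·2.9714 + 0.006399·18.6436 = 0.2604  (Chevron)
Σw_i=1.0000  μᵀw=0.1440
σ²=wᵀΣw=λ₁·μ_p+λ₂ = 0.047501·0.144 + 0.006399 = 0.013239 ≈ 0.0132


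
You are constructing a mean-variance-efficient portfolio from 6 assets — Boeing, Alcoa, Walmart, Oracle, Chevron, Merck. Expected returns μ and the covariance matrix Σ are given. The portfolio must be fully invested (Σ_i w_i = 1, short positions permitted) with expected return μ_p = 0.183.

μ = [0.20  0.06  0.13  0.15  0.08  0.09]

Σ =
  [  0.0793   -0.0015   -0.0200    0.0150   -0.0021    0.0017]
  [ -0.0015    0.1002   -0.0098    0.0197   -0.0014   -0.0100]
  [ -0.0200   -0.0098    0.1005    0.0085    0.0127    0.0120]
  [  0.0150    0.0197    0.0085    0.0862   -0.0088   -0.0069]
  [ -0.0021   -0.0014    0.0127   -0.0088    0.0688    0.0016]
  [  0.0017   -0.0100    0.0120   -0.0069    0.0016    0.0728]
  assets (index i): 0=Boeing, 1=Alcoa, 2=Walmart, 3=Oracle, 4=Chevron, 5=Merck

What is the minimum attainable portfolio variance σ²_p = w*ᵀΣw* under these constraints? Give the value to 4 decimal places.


x=Σ⁻¹μ = [2.7067  0.6858  1.5303  1.1619  1.0999  1.1010]
y=Σ⁻¹𝟙 = [13.7622  11.0784  9.6323  8.2743  14.1392  13.8224]
a=μᵀx=1.142805  b=𝟙ᵀx=8.285643  c=𝟙ᵀy=70.708824  D=ac−b²=12.154536
λ₁=(c·0.183−b)/D = (70.708824·0.183−8.285643)/12.154536 = 0.382908
λ₂=(a−b·0.183)/D = (1.142805−8.285643·0.183)/12.154536 = -0.030727
w* = 0.382908·x + -0.030727·y:
  w_0 = 0.382908·2.7067 + -0.030727·13.7622 = 0.6136  (Boeing)
  w_1 = 0.382908·0.6858 + -0.030727·11.0784 = -0.0778  (Alcoa)
  w_2 = 0.382908·1.5303 + -0.030727·9.6323 = 0.2900  (Walmart)
  w_3 = 0.382908·1.1619 + -0.030727·8.2743 = 0.1907  (Oracle)
  w_4 = 0.382908·1.0999 + -0.030727·14.1392 = -0.0133  (Chevron)
  w_5 = 0.382908·1.1010 + -0.030727·13.8224 = -0.0031  (Merck)
Σw_i=1.0000  μᵀw=0.1830
σ²=wᵀΣw=λ₁·μ_p+λ₂ = 0.382908·0.183 + -0.030727 = 0.039346 ≈ 0.0393

0.0393


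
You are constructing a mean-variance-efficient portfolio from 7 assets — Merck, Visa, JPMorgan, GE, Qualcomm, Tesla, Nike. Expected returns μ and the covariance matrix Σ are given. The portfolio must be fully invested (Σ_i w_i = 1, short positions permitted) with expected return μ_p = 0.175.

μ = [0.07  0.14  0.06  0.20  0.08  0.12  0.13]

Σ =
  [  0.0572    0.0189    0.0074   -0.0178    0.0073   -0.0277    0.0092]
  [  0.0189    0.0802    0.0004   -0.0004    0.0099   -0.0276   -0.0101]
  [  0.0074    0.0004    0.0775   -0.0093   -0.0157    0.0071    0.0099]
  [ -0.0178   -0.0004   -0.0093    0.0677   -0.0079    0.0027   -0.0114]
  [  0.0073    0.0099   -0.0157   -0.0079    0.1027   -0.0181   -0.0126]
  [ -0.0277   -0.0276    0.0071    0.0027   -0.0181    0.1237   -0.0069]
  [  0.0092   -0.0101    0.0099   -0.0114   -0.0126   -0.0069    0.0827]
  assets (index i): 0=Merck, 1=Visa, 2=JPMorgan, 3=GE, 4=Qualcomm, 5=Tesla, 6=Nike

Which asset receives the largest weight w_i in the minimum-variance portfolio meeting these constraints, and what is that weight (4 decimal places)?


GE (0.4914)

g=Σ⁻¹μ = [2.1537  2.1144  0.8591  4.1642  1.5567  2.1499  2.4783]
h=Σ⁻¹𝟙 = [23.8047  13.4282  13.1942  26.9790  16.1984  18.3956  17.2260]
a=μᵀg=2.035880  b=𝟙ᵀg=15.476442  c=𝟙ᵀh=129.226001  D=ac−b²=23.568329
λ₁=(c·0.175−b)/D = (129.226001·0.175−15.476442)/23.568329 = 0.302869
λ₂=(a−b·0.175)/D = (2.035880−15.476442·0.175)/23.568329 = -0.028534
w* = 0.302869·g + -0.028534·h:
  w_0 = 0.302869·2.1537 + -0.028534·23.8047 = -0.0269  (Merck)
  w_1 = 0.302869·2.1144 + -0.028534·13.4282 = 0.2572  (Visa)
  w_2 = 0.302869·0.8591 + -0.028534·13.1942 = -0.1163  (JPMorgan)
  w_3 = 0.302869·4.1642 + -0.028534·26.9790 = 0.4914  (GE)
  w_4 = 0.302869·1.5567 + -0.028534·16.1984 = 0.0093  (Qualcomm)
  w_5 = 0.302869·2.1499 + -0.028534·18.3956 = 0.1263  (Tesla)
  w_6 = 0.302869·2.4783 + -0.028534·17.2260 = 0.2591  (Nike)
Σw_i=1.0000  μᵀw=0.1750
σ²=wᵀΣw=λ₁·μ_p+λ₂ = 0.302869·0.175 + -0.028534 = 0.024468 ≈ 0.0245


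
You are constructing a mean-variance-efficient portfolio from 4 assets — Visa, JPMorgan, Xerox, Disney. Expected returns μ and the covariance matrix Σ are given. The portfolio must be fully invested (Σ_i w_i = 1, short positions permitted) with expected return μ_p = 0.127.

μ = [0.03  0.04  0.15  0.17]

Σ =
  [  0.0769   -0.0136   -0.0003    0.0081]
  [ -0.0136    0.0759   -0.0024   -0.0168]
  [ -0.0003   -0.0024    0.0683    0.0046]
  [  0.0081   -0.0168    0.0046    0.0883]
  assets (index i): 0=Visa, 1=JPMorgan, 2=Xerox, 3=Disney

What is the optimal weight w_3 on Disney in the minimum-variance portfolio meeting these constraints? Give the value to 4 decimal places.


g=Σ⁻¹μ = [0.3837  1.1028  2.1026  1.9903]
h=Σ⁻¹𝟙 = [15.1010  19.1806  14.5173  12.8328]
a=μᵀg=0.709368  b=𝟙ᵀg=5.579426  c=𝟙ᵀh=61.631675  D=ac−b²=12.589554
λ₁=(c·0.127−b)/D = (61.631675·0.127−5.579426)/12.589554 = 0.178545
λ₂=(a−b·0.127)/D = (0.709368−5.579426·0.127)/12.589554 = 0.000062
w* = 0.178545·g + 0.000062·h:
  w_0 = 0.178545·0.3837 + 0.000062·15.1010 = 0.0694  (Visa)
  w_1 = 0.178545·1.1028 + 0.000062·19.1806 = 0.1981  (JPMorgan)
  w_2 = 0.178545·2.1026 + 0.000062·14.5173 = 0.3763  (Xerox)
  w_3 = 0.178545·1.9903 + 0.000062·12.8328 = 0.3562  (Disney)
Σw_i=1.0000  μᵀw=0.1270
σ²=wᵀΣw=λ₁·μ_p+λ₂ = 0.178545·0.127 + 0.000062 = 0.022737 ≈ 0.0227

0.3562


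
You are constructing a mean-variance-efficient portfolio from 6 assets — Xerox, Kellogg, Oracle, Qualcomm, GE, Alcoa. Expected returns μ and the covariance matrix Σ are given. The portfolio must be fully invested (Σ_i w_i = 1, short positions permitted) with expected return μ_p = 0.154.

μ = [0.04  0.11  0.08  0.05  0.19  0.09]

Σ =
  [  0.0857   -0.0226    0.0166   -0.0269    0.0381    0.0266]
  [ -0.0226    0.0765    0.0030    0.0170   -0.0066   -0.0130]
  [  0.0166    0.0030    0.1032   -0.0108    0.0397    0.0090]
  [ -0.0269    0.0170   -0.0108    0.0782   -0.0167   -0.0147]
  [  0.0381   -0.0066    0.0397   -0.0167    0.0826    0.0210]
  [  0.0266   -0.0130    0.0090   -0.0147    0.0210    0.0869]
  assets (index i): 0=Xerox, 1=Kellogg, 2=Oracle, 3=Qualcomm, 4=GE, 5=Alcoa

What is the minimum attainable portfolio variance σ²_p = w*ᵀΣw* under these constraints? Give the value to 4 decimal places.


0.0315

x=Σ⁻¹μ = [-0.2214  1.5512  -0.2112  0.9162  2.5875  0.8871]
y=Σ⁻¹𝟙 = [15.0296  15.3712  6.0971  18.4120  4.4988  10.6024]
a=μᵀx=0.762149  b=𝟙ᵀx=5.509363  c=𝟙ᵀy=70.011011  D=ac−b²=23.005744
λ₁=(c·0.154−b)/D = (70.011011·0.154−5.509363)/23.005744 = 0.229175
λ₂=(a−b·0.154)/D = (0.762149−5.509363·0.154)/23.005744 = -0.003751
w* = 0.229175·x + -0.003751·y:
  w_0 = 0.229175·-0.2214 + -0.003751·15.0296 = -0.1071  (Xerox)
  w_1 = 0.229175·1.5512 + -0.003751·15.3712 = 0.2978  (Kellogg)
  w_2 = 0.229175·-0.2112 + -0.003751·6.0971 = -0.0713  (Oracle)
  w_3 = 0.229175·0.9162 + -0.003751·18.4120 = 0.1409  (Qualcomm)
  w_4 = 0.229175·2.5875 + -0.003751·4.4988 = 0.5761  (GE)
  w_5 = 0.229175·0.8871 + -0.003751·10.6024 = 0.1635  (Alcoa)
Σw_i=1.0000  μᵀw=0.1540
σ²=wᵀΣw=λ₁·μ_p+λ₂ = 0.229175·0.154 + -0.003751 = 0.031542 ≈ 0.0315


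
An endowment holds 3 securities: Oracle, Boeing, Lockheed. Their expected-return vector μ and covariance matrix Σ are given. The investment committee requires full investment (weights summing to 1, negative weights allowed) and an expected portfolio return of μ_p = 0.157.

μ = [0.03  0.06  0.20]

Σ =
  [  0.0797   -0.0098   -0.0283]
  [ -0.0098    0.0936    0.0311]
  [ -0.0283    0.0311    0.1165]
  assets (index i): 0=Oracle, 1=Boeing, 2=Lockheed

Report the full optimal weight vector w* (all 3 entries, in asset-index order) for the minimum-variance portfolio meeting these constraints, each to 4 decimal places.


x=Σ⁻¹μ = [1.0823  0.1060  1.9514]
y=Σ⁻¹𝟙 = [17.3461  9.0506  10.3813]
a=μᵀx=0.429102  b=𝟙ᵀx=3.139680  c=𝟙ᵀy=36.778013  D=ac−b²=5.923930
λ₁=(c·0.157−b)/D = (36.778013·0.157−3.139680)/5.923930 = 0.444716
λ₂=(a−b·0.157)/D = (0.429102−3.139680·0.157)/5.923930 = -0.010775
w* = 0.444716·x + -0.010775·y:
  w_0 = 0.444716·1.0823 + -0.010775·17.3461 = 0.2944  (Oracle)
  w_1 = 0.444716·0.1060 + -0.010775·9.0506 = -0.0504  (Boeing)
  w_2 = 0.444716·1.9514 + -0.010775·10.3813 = 0.7560  (Lockheed)
Σw_i=1.0000  μᵀw=0.1570
σ²=wᵀΣw=λ₁·μ_p+λ₂ = 0.444716·0.157 + -0.010775 = 0.059046 ≈ 0.0590

0.2944  -0.0504  0.7560


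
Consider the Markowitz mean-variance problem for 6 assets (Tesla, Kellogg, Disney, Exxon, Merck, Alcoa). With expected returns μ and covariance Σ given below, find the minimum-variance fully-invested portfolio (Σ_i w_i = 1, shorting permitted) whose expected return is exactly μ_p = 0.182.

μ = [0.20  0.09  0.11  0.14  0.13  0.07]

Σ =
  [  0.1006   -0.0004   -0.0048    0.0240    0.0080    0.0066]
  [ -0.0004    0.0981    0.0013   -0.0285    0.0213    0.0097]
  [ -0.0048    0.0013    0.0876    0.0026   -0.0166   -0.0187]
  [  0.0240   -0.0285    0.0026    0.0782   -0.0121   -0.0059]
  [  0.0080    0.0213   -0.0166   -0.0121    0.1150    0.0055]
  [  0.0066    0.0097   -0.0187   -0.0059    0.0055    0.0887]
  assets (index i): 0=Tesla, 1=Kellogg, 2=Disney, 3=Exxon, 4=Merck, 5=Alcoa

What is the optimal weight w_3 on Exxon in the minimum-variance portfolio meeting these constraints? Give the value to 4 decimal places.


0.2008

p=Σ⁻¹μ = [1.4451  1.1060  1.7012  1.9571  1.2300  0.9733]
q=Σ⁻¹𝟙 = [4.9002  11.6641  15.7055  17.5266  9.6593  13.5117]
a=μᵀp=1.077712  b=𝟙ᵀp=8.412678  c=𝟙ᵀq=72.967497  D=ac−b²=7.864805
λ₁=(c·0.182−b)/D = (72.967497·0.182−8.412678)/7.864805 = 0.618885
λ₂=(a−b·0.182)/D = (1.077712−8.412678·0.182)/7.864805 = -0.057649
w* = 0.618885·p + -0.057649·q:
  w_0 = 0.618885·1.4451 + -0.057649·4.9002 = 0.6118  (Tesla)
  w_1 = 0.618885·1.1060 + -0.057649·11.6641 = 0.0121  (Kellogg)
  w_2 = 0.618885·1.7012 + -0.057649·15.7055 = 0.1475  (Disney)
  w_3 = 0.618885·1.9571 + -0.057649·17.5266 = 0.2008  (Exxon)
  w_4 = 0.618885·1.2300 + -0.057649·9.6593 = 0.2044  (Merck)
  w_5 = 0.618885·0.9733 + -0.057649·13.5117 = -0.1766  (Alcoa)
Σw_i=1.0000  μᵀw=0.1820
σ²=wᵀΣw=λ₁·μ_p+λ₂ = 0.618885·0.182 + -0.057649 = 0.054988 ≈ 0.0550


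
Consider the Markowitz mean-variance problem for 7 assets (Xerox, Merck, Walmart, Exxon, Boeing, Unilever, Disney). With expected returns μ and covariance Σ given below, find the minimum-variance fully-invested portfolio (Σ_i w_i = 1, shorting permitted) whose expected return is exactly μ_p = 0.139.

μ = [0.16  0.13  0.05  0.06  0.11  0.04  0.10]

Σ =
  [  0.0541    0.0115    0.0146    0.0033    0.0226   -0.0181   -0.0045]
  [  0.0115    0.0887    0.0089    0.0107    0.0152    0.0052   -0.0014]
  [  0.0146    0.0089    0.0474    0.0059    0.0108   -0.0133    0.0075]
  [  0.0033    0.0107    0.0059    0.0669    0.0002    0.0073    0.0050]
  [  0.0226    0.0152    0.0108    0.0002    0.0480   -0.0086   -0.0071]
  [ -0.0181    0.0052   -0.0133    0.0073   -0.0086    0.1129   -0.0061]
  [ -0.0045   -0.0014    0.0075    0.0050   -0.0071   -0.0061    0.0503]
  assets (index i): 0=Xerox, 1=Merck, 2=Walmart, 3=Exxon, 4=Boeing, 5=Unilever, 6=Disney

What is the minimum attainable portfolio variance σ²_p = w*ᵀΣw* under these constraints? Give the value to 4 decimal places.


0.0204

u=Σ⁻¹μ = [2.8553  0.8579  -0.4851  0.3608  1.3362  0.9346  2.6058]
v=Σ⁻¹𝟙 = [13.7077  3.9310  11.6368  9.3417  16.3430  14.1051  22.5702]
a=μᵀu=1.010718  b=𝟙ᵀu=8.465549  c=𝟙ᵀv=91.635443  D=ac−b²=20.952043
λ₁=(c·0.139−b)/D = (91.635443·0.139−8.465549)/20.952043 = 0.203884
λ₂=(a−b·0.139)/D = (1.010718−8.465549·0.139)/20.952043 = -0.007923
w* = 0.203884·u + -0.007923·v:
  w_0 = 0.203884·2.8553 + -0.007923·13.7077 = 0.4735  (Xerox)
  w_1 = 0.203884·0.8579 + -0.007923·3.9310 = 0.1438  (Merck)
  w_2 = 0.203884·-0.4851 + -0.007923·11.6368 = -0.1911  (Walmart)
  w_3 = 0.203884·0.3608 + -0.007923·9.3417 = -0.0004  (Exxon)
  w_4 = 0.203884·1.3362 + -0.007923·16.3430 = 0.1429  (Boeing)
  w_5 = 0.203884·0.9346 + -0.007923·14.1051 = 0.0788  (Unilever)
  w_6 = 0.203884·2.6058 + -0.007923·22.5702 = 0.3525  (Disney)
Σw_i=1.0000  μᵀw=0.1390
σ²=wᵀΣw=λ₁·μ_p+λ₂ = 0.203884·0.139 + -0.007923 = 0.020417 ≈ 0.0204


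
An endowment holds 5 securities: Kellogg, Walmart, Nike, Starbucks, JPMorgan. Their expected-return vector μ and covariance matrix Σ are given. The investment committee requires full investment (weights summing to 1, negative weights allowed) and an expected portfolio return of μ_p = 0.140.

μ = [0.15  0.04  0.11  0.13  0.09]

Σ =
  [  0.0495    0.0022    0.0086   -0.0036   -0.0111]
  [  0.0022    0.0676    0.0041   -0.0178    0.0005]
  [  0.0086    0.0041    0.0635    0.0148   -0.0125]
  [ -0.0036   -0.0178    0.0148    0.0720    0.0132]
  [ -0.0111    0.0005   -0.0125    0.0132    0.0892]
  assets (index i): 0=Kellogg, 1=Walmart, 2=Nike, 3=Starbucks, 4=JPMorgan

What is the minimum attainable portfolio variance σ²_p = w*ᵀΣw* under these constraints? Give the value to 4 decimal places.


g=Σ⁻¹μ = [3.2185  0.8623  1.0979  1.7148  1.3047]
h=Σ⁻¹𝟙 = [21.5538  17.1624  10.9233  14.5488  13.1745]
a=μᵀg=0.978384  b=𝟙ᵀg=8.198186  c=𝟙ᵀh=77.362844  D=ac−b²=8.480329
λ₁=(c·0.140−b)/D = (77.362844·0.140−8.198186)/8.480329 = 0.310438
λ₂=(a−b·0.140)/D = (0.978384−8.198186·0.140)/8.480329 = -0.019971
w* = 0.310438·g + -0.019971·h:
  w_0 = 0.310438·3.2185 + -0.019971·21.5538 = 0.5687  (Kellogg)
  w_1 = 0.310438·0.8623 + -0.019971·17.1624 = -0.0751  (Walmart)
  w_2 = 0.310438·1.0979 + -0.019971·10.9233 = 0.1227  (Nike)
  w_3 = 0.310438·1.7148 + -0.019971·14.5488 = 0.2418  (Starbucks)
  w_4 = 0.310438·1.3047 + -0.019971·13.1745 = 0.1419  (JPMorgan)
Σw_i=1.0000  μᵀw=0.1400
σ²=wᵀΣw=λ₁·μ_p+λ₂ = 0.310438·0.140 + -0.019971 = 0.023490 ≈ 0.0235

0.0235
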